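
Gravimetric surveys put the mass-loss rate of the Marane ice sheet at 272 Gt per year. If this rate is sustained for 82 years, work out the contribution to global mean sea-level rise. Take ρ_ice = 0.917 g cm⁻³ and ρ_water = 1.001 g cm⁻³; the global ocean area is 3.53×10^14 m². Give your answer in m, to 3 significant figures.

Total mass lost = 272 Gt/yr × 82 yr = 2.230×10^4 Gt = 2.230×10^16 kg.
ρ_w = 1.001 g cm⁻³ = 1001 kg m⁻³, so water volume = 2.230×10^16 / 1001 = 2.228×10^13 m³.
Δh = 2.228×10^13 / 3.53×10^14 = 0.0631 m.

≈ 0.0631 m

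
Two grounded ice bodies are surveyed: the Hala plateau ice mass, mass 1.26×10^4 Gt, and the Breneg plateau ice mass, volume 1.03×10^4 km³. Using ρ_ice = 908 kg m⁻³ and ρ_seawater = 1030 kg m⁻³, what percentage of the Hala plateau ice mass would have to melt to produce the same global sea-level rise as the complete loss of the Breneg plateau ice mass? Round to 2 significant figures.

≈ 74 %

Equal sea-level rise means equal mass of meltwater, i.e. equal mass of ice lost.
Ice mass of Breneg: 9.352×10^15 kg; ice mass of Hala: 1.260×10^16 kg.
Fraction required = 9.352×10^15 / 1.260×10^16 = 0.742 → 74 %.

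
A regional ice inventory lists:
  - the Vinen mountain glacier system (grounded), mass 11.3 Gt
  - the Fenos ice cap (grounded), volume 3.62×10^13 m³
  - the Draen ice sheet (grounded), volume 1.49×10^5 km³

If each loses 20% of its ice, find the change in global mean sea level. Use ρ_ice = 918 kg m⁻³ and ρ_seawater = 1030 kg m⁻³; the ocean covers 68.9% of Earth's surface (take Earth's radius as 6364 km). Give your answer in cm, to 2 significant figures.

≈ 9.4 cm

Vinen: 0.2 × 11.3 Gt = 2.260×10^12 kg; dividing by ρ_w = 1030 kg m⁻³ gives 2.194×10^9 m³ of water.
Fenos: 0.2 × 3.62×10^13 m³ × (918/1030) = 6.453×10^12 m³ of water.
Draen: 0.2 × 1.49×10^5 km³ × (918/1030) = 2.656×10^4 km³ of water.
Total added water ≈ 3.301×10^13 m³ over 3.51×10^14 m² → Δh = 0.0941 m = 9.4 cm.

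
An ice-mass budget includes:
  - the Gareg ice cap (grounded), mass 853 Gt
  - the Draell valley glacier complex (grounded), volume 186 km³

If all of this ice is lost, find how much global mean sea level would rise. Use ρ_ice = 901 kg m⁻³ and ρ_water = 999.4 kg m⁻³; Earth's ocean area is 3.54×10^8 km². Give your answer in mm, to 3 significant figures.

Gareg: 853 Gt = 8.530×10^14 kg; dividing by ρ_w = 999.4 kg m⁻³ gives 8.535×10^11 m³ of water.
Draell: 186 km³ × (901/999.4) = 167.7 km³ of water.
Total added water ≈ 1.021×10^12 m³ over 3.54×10^14 m² → Δh = 2.88×10^-3 m = 2.88 mm.

≈ 2.88 mm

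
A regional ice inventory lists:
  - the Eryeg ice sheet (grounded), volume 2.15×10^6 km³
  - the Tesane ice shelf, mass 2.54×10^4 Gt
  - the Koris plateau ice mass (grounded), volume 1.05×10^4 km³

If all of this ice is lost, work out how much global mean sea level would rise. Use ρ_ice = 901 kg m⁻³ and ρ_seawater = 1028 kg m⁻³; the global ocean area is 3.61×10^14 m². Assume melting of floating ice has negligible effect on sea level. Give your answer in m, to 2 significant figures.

≈ 5.2 m

Eryeg: 2.15×10^6 km³ × (901/1028) = 1.884×10^6 km³ of water.
The Tesane ice shelf is floating and already displaces its own weight of water, so its melt adds essentially nothing to sea level.
Koris: 1.05×10^4 km³ × (901/1028) = 9203 km³ of water.
Total added water ≈ 1.894×10^15 m³ over 3.61×10^14 m² → Δh = 5.25 m.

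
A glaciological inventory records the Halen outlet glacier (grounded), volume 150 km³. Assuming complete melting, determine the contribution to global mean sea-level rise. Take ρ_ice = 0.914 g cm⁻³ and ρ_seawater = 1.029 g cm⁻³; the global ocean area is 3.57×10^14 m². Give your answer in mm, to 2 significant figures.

Halen: 150 km³ × (914/1029) = 133.2 km³ of water.
Spread over 3.57×10^14 m² of ocean, Δh = 1.332×10^11 / 3.57×10^14 = 3.73×10^-4 m = 0.37 mm.

≈ 0.37 mm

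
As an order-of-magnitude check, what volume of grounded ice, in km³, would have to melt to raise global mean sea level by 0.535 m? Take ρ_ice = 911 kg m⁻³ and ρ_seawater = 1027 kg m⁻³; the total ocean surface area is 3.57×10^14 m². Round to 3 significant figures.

≈ 2.15×10^5 km³

Required water volume = Δh × A = 0.535 m × 3.57×10^14 m² = 1.910×10^14 m³ = 1.910×10^5 km³.
Ice volume = water volume × ρ_w/ρ_ice = 1.910×10^5 × 1027/911 = 2.15×10^5 km³.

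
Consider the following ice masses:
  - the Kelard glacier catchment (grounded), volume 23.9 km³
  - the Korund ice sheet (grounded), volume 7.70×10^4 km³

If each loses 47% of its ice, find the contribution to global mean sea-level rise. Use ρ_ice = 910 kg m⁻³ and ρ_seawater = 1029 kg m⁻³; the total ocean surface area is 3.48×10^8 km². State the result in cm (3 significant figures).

Kelard: 0.47 × 23.9 km³ × (910/1029) = 9.934 km³ of water.
Korund: 0.47 × 7.70×10^4 km³ × (910/1029) = 3.200×10^4 km³ of water.
Total added water ≈ 3.201×10^13 m³ over 3.48×10^14 m² → Δh = 0.0920 m = 9.20 cm.

≈ 9.20 cm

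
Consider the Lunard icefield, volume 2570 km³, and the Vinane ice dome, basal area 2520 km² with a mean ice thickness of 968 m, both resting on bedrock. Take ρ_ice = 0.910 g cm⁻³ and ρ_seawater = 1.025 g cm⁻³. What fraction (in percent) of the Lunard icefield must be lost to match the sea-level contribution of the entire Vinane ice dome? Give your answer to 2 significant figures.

≈ 95 %

Equal sea-level rise means equal mass of meltwater, i.e. equal mass of ice lost.
Ice mass of Vinane: 2.220×10^15 kg; ice mass of Lunard: 2.339×10^15 kg.
Fraction required = 2.220×10^15 / 2.339×10^15 = 0.949 → 95 %.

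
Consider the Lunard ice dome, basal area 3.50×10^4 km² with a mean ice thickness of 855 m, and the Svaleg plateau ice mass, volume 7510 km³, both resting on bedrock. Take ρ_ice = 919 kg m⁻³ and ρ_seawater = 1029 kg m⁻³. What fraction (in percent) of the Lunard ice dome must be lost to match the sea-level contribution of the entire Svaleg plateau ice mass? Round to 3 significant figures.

≈ 25.1 %

Equal sea-level rise means equal mass of meltwater, i.e. equal mass of ice lost.
Ice mass of Svaleg: 6.902×10^15 kg; ice mass of Lunard: 2.750×10^16 kg.
Fraction required = 6.902×10^15 / 2.750×10^16 = 0.251 → 25.1 %.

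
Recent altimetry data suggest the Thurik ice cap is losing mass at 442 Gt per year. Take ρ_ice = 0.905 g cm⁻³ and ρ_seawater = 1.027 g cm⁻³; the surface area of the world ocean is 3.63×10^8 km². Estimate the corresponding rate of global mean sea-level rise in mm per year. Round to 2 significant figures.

ρ_w = 1.027 g cm⁻³ = 1027 kg m⁻³. Annual water volume added = 442 Gt / ρ_w = 4.420×10^14 kg / 1027 kg m⁻³ = 4.304×10^11 m³.
Δh per year = 4.304×10^11 / 3.63×10^14 = 1.19×10^-3 m = 1.2 mm.

≈ 1.2 mm/yr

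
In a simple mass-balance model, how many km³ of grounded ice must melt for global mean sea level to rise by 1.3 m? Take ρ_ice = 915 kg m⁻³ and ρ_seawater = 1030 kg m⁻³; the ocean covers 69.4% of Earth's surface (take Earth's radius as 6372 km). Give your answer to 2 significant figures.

≈ 5.2×10^5 km³

Required water volume = Δh × A = 1.3 m × 3.54×10^14 m² = 4.603×10^14 m³ = 4.603×10^5 km³.
Ice volume = water volume × ρ_w/ρ_ice = 4.603×10^5 × 1030/915 = 5.2×10^5 km³.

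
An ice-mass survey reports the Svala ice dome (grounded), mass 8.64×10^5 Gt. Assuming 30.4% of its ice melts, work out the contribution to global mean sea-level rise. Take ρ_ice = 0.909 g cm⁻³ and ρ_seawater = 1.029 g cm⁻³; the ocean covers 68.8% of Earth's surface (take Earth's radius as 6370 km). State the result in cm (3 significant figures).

Svala: 0.304 × 8.64×10^5 Gt = 2.627×10^17 kg; dividing by ρ_w = 1.029 g cm⁻³ = 1029 kg m⁻³ gives 2.553×10^14 m³ of water.
Spread over 3.51×10^14 m² of ocean, Δh = 2.553×10^14 / 3.51×10^14 = 0.728 m = 72.8 cm.

≈ 72.8 cm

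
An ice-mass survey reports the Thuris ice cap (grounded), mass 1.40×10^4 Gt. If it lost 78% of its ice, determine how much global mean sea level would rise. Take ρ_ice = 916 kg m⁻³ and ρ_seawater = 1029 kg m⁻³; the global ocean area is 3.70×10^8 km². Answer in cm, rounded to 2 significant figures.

≈ 2.9 cm

Thuris: 0.78 × 1.40×10^4 Gt = 1.092×10^16 kg; dividing by ρ_w = 1029 kg m⁻³ gives 1.061×10^13 m³ of water.
Spread over 3.70×10^14 m² of ocean, Δh = 1.061×10^13 / 3.70×10^14 = 0.0287 m = 2.9 cm.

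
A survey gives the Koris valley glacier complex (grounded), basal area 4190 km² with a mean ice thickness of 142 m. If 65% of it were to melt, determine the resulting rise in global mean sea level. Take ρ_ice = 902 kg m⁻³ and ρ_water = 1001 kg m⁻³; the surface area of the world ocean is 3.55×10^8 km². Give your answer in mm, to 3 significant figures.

≈ 0.982 mm

Koris: ice volume = 4190 km² × 142 m = 595.0 km³; 0.65 × 595.0 × (902/1001) = 348.5 km³ of water.
Spread over 3.55×10^14 m² of ocean, Δh = 3.485×10^11 / 3.55×10^14 = 9.82×10^-4 m = 0.982 mm.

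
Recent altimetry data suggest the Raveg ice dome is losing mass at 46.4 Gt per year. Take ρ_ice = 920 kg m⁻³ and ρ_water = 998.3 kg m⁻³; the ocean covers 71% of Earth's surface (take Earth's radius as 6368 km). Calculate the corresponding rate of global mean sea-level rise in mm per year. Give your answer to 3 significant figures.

≈ 0.128 mm/yr

ρ_w = 998.3 kg m⁻³. Annual water volume added = 46.4 Gt / ρ_w = 4.640×10^13 kg / 998.3 kg m⁻³ = 4.648×10^10 m³.
Δh per year = 4.648×10^10 / 3.62×10^14 = 1.28×10^-4 m = 0.128 mm.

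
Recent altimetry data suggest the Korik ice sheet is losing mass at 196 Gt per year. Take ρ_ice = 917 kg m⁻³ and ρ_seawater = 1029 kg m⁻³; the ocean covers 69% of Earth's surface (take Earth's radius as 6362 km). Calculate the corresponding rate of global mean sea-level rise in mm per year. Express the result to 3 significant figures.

≈ 0.543 mm/yr

ρ_w = 1029 kg m⁻³. Annual water volume added = 196 Gt / ρ_w = 1.960×10^14 kg / 1029 kg m⁻³ = 1.905×10^11 m³.
Δh per year = 1.905×10^11 / 3.51×10^14 = 5.43×10^-4 m = 0.543 mm.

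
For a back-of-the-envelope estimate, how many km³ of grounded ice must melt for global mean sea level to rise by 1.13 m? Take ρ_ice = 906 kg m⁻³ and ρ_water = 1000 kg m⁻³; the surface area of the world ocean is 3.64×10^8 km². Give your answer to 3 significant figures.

Required water volume = Δh × A = 1.13 m × 3.64×10^14 m² = 4.113×10^14 m³ = 4.113×10^5 km³.
Ice volume = water volume × ρ_w/ρ_ice = 4.113×10^5 × 1000/906 = 4.54×10^5 km³.

≈ 4.54×10^5 km³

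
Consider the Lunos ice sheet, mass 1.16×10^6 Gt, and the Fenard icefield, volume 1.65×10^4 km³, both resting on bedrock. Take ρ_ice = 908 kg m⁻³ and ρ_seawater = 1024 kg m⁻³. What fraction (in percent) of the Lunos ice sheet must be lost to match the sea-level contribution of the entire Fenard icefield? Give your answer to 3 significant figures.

Equal sea-level rise means equal mass of meltwater, i.e. equal mass of ice lost.
Ice mass of Fenard: 1.498×10^16 kg; ice mass of Lunos: 1.160×10^18 kg.
Fraction required = 1.498×10^16 / 1.160×10^18 = 0.0129 → 1.29 %.

≈ 1.29 %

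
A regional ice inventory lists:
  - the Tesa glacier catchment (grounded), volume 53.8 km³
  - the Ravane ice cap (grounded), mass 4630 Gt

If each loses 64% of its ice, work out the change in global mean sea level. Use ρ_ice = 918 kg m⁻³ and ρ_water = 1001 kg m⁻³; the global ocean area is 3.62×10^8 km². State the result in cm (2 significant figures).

≈ 0.83 cm

Tesa: 0.64 × 53.8 km³ × (918/1001) = 31.58 km³ of water.
Ravane: 0.64 × 4630 Gt = 2.963×10^15 kg; dividing by ρ_w = 1001 kg m⁻³ gives 2.960×10^12 m³ of water.
Total added water ≈ 2.992×10^12 m³ over 3.62×10^14 m² → Δh = 8.26×10^-3 m = 0.83 cm.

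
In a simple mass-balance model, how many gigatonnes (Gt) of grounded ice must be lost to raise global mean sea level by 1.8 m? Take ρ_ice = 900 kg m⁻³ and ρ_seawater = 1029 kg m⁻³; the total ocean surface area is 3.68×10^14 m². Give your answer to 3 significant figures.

≈ 6.82×10^5 Gt

Required water volume = Δh × A = 1.8 m × 3.68×10^14 m² = 6.624×10^14 m³.
ρ_w = 1029 kg m⁻³, so the mass of water = 6.624×10^14 m³ × 1029 kg m⁻³ = 6.816×10^17 kg = 6.82×10^5 Gt (and the same mass of ice, by conservation).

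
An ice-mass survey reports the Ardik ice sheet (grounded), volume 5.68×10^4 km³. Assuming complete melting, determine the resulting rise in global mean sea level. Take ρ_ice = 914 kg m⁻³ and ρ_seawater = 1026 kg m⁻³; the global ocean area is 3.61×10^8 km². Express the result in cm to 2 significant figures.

Ardik: 5.68×10^4 km³ × (914/1026) = 5.060×10^4 km³ of water.
Spread over 3.61×10^14 m² of ocean, Δh = 5.060×10^13 / 3.61×10^14 = 0.140 m = 14 cm.

≈ 14 cm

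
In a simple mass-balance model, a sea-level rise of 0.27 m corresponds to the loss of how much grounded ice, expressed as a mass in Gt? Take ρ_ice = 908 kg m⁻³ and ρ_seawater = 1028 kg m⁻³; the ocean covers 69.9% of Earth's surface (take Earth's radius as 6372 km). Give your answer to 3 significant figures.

≈ 9.90×10^4 Gt

Required water volume = Δh × A = 0.27 m × 3.57×10^14 m² = 9.629×10^13 m³.
ρ_w = 1028 kg m⁻³, so the mass of water = 9.629×10^13 m³ × 1028 kg m⁻³ = 9.899×10^16 kg = 9.90×10^4 Gt (and the same mass of ice, by conservation).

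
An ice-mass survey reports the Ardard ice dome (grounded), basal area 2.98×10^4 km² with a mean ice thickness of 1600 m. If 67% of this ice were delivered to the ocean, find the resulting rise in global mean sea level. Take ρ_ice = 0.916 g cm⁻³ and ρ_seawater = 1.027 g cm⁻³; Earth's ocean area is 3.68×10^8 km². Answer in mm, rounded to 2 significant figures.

Ardard: ice volume = 2.98×10^4 km² × 1600 m = 4.768×10^4 km³; 0.67 × 4.768×10^4 × (916/1027) = 2.849×10^4 km³ of water.
Spread over 3.68×10^14 m² of ocean, Δh = 2.849×10^13 / 3.68×10^14 = 0.0774 m = 77 mm.

≈ 77 mm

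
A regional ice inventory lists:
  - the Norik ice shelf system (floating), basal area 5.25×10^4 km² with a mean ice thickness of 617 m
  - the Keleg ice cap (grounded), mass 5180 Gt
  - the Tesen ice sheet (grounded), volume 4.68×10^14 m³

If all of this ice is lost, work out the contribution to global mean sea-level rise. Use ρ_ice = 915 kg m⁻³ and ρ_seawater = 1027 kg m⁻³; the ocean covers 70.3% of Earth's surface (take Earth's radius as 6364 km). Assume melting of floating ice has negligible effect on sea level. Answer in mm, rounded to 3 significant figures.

The Norik ice shelf system is floating and already displaces its own weight of water, so its melt adds essentially nothing to sea level.
Keleg: 5180 Gt = 5.180×10^15 kg; dividing by ρ_w = 1027 kg m⁻³ gives 5.044×10^12 m³ of water.
Tesen: 4.68×10^14 m³ × (915/1027) = 4.170×10^14 m³ of water.
Total added water ≈ 4.220×10^14 m³ over 3.58×10^14 m² → Δh = 1.18 m = 1180 mm.

≈ 1180 mm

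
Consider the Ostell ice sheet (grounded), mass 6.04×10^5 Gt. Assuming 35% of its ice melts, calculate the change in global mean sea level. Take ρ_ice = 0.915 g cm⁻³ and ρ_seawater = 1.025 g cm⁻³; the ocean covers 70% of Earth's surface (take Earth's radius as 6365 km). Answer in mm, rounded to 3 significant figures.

≈ 579 mm

Ostell: 0.35 × 6.04×10^5 Gt = 2.114×10^17 kg; dividing by ρ_w = 1.025 g cm⁻³ = 1025 kg m⁻³ gives 2.062×10^14 m³ of water.
Spread over 3.56×10^14 m² of ocean, Δh = 2.062×10^14 / 3.56×10^14 = 0.579 m = 579 mm.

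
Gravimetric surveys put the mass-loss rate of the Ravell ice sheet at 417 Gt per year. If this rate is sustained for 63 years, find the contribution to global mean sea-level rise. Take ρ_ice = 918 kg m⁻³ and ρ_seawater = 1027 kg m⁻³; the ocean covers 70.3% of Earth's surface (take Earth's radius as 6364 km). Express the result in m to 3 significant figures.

≈ 0.0715 m

Total mass lost = 417 Gt/yr × 63 yr = 2.627×10^4 Gt = 2.627×10^16 kg.
ρ_w = 1027 kg m⁻³, so water volume = 2.627×10^16 / 1027 = 2.558×10^13 m³.
Δh = 2.558×10^13 / 3.58×10^14 = 0.0715 m.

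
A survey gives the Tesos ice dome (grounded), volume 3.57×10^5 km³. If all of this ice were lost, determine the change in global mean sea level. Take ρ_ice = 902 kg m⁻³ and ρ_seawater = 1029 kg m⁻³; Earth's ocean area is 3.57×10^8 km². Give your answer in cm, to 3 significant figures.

Tesos: 3.57×10^5 km³ × (902/1029) = 3.129×10^5 km³ of water.
Spread over 3.57×10^14 m² of ocean, Δh = 3.129×10^14 / 3.57×10^14 = 0.877 m = 87.7 cm.

≈ 87.7 cm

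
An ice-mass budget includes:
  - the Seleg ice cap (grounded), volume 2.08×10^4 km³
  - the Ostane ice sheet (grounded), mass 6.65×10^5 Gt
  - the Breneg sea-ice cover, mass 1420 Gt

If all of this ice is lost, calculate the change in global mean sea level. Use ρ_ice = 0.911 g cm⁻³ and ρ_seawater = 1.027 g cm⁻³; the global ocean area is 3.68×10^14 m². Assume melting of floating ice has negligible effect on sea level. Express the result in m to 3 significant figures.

≈ 1.81 m

Seleg: 2.08×10^4 km³ × (911/1027) = 1.845×10^4 km³ of water.
Ostane: 6.65×10^5 Gt = 6.650×10^17 kg; dividing by ρ_w = 1.027 g cm⁻³ = 1027 kg m⁻³ gives 6.475×10^14 m³ of water.
The Breneg sea-ice cover is floating and already displaces its own weight of water, so its melt adds essentially nothing to sea level.
Total added water ≈ 6.660×10^14 m³ over 3.68×10^14 m² → Δh = 1.81 m.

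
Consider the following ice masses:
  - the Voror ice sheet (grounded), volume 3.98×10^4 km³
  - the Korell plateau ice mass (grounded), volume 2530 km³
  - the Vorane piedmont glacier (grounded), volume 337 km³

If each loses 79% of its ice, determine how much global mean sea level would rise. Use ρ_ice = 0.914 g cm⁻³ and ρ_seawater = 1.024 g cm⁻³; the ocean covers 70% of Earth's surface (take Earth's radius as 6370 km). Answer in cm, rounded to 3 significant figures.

≈ 8.43 cm

Voror: 0.79 × 3.98×10^4 km³ × (914/1024) = 2.806×10^4 km³ of water.
Korell: 0.79 × 2530 km³ × (914/1024) = 1784 km³ of water.
Vorane: 0.79 × 337 km³ × (914/1024) = 237.6 km³ of water.
Total added water ≈ 3.009×10^13 m³ over 3.57×10^14 m² → Δh = 0.0843 m = 8.43 cm.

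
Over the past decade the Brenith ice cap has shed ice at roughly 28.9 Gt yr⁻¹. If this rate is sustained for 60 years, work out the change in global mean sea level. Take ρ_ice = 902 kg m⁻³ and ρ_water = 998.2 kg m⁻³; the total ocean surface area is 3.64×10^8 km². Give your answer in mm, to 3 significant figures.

≈ 4.77 mm

Total mass lost = 28.9 Gt/yr × 60 yr = 1734 Gt = 1.734×10^15 kg.
ρ_w = 998.2 kg m⁻³, so water volume = 1.734×10^15 / 998.2 = 1.737×10^12 m³.
Δh = 1.737×10^12 / 3.64×10^14 = 4.77×10^-3 m = 4.77 mm.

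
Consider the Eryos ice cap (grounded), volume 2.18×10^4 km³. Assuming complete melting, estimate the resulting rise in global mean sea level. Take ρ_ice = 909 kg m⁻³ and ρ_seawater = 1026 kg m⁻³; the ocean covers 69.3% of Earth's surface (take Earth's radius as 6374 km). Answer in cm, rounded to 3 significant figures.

Eryos: 2.18×10^4 km³ × (909/1026) = 1.931×10^4 km³ of water.
Spread over 3.54×10^14 m² of ocean, Δh = 1.931×10^13 / 3.54×10^14 = 0.0546 m = 5.46 cm.

≈ 5.46 cm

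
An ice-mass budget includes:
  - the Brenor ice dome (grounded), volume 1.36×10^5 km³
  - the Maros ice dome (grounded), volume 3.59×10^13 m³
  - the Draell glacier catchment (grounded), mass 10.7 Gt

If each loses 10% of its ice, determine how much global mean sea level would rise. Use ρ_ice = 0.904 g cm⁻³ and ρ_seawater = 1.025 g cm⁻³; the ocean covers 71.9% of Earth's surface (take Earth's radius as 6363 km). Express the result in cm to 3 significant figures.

Brenor: 0.1 × 1.36×10^5 km³ × (904/1025) = 1.199×10^4 km³ of water.
Maros: 0.1 × 3.59×10^13 m³ × (904/1025) = 3.166×10^12 m³ of water.
Draell: 0.1 × 10.7 Gt = 1.070×10^12 kg; dividing by ρ_w = 1.025 g cm⁻³ = 1025 kg m⁻³ gives 1.044×10^9 m³ of water.
Total added water ≈ 1.516×10^13 m³ over 3.66×10^14 m² → Δh = 0.0414 m = 4.14 cm.

≈ 4.14 cm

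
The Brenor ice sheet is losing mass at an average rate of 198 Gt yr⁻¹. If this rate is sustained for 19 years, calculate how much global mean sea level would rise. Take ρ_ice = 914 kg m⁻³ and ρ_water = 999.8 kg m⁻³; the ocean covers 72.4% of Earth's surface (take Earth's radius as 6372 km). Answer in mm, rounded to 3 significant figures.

Total mass lost = 198 Gt/yr × 19 yr = 3762 Gt = 3.762×10^15 kg.
ρ_w = 999.8 kg m⁻³, so water volume = 3.762×10^15 / 999.8 = 3.763×10^12 m³.
Δh = 3.763×10^12 / 3.69×10^14 = 0.0102 m = 10.2 mm.

≈ 10.2 mm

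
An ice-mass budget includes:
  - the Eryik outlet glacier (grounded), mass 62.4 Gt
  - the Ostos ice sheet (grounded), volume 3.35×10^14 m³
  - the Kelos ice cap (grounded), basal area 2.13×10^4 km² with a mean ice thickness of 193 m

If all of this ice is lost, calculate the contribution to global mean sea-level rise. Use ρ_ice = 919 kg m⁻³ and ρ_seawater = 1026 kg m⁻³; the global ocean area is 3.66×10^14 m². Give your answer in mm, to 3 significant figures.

≈ 830 mm

Eryik: 62.4 Gt = 6.240×10^13 kg; dividing by ρ_w = 1026 kg m⁻³ gives 6.082×10^10 m³ of water.
Ostos: 3.35×10^14 m³ × (919/1026) = 3.001×10^14 m³ of water.
Kelos: ice volume = 2.13×10^4 km² × 193 m = 4111 km³; 4111 × (919/1026) = 3682 km³ of water.
Total added water ≈ 3.038×10^14 m³ over 3.66×10^14 m² → Δh = 0.830 m = 830 mm.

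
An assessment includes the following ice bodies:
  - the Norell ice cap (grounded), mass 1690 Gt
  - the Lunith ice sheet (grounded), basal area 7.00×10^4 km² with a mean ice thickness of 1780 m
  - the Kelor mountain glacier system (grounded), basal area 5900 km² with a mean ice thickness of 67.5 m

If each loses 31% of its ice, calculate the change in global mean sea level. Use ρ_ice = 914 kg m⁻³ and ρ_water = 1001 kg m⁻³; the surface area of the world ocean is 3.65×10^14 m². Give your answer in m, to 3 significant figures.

Norell: 0.31 × 1690 Gt = 5.239×10^14 kg; dividing by ρ_w = 1001 kg m⁻³ gives 5.234×10^11 m³ of water.
Lunith: ice volume = 7.00×10^4 km² × 1780 m = 1.246×10^5 km³; 0.31 × 1.246×10^5 × (914/1001) = 3.527×10^4 km³ of water.
Kelor: ice volume = 5900 km² × 67.5 m = 398.2 km³; 0.31 × 398.2 × (914/1001) = 112.7 km³ of water.
Total added water ≈ 3.590×10^13 m³ over 3.65×10^14 m² → Δh = 0.0984 m.

≈ 0.0984 m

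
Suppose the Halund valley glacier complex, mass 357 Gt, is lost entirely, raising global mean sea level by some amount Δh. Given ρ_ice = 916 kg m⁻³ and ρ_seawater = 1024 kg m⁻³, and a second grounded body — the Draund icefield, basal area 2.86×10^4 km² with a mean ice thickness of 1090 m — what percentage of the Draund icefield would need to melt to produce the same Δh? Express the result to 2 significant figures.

Equal sea-level rise means equal mass of meltwater, i.e. equal mass of ice lost.
Ice mass of Halund: 3.570×10^14 kg; ice mass of Draund: 2.856×10^16 kg.
Fraction required = 3.570×10^14 / 2.856×10^16 = 0.0125 → 1.3 %.

≈ 1.3 %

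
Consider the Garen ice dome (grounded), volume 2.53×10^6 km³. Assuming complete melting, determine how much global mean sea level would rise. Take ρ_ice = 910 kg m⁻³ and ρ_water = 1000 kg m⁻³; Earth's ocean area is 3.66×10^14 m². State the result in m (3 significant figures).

Garen: 2.53×10^6 km³ × (910/1000) = 2.302×10^6 km³ of water.
Spread over 3.66×10^14 m² of ocean, Δh = 2.302×10^15 / 3.66×10^14 = 6.29 m.

≈ 6.29 m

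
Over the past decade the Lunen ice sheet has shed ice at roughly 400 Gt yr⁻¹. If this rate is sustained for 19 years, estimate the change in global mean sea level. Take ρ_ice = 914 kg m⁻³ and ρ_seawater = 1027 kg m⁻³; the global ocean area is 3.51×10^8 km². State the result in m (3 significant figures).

Total mass lost = 400 Gt/yr × 19 yr = 7600 Gt = 7.600×10^15 kg.
ρ_w = 1027 kg m⁻³, so water volume = 7.600×10^15 / 1027 = 7.400×10^12 m³.
Δh = 7.400×10^12 / 3.51×10^14 = 0.0211 m.

≈ 0.0211 m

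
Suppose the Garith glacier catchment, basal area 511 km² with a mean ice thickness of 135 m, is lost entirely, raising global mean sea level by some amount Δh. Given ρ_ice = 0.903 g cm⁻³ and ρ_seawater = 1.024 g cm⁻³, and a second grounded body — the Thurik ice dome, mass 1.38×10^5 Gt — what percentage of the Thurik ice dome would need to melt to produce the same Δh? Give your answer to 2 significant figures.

Equal sea-level rise means equal mass of meltwater, i.e. equal mass of ice lost.
Ice mass of Garith: 6.229×10^13 kg; ice mass of Thurik: 1.380×10^17 kg.
Fraction required = 6.229×10^13 / 1.380×10^17 = 4.51×10^-4 → 0.045 %.

≈ 0.045 %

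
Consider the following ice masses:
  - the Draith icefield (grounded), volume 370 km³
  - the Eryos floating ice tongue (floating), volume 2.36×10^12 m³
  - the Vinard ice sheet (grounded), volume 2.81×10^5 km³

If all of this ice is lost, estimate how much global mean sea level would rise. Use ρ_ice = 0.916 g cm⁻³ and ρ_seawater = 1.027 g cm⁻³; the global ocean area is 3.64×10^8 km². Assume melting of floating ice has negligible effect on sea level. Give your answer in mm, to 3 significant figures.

Draith: 370 km³ × (916/1027) = 330.0 km³ of water.
The Eryos floating ice tongue is floating and already displaces its own weight of water, so its melt adds essentially nothing to sea level.
Vinard: 2.81×10^5 km³ × (916/1027) = 2.506×10^5 km³ of water.
Total added water ≈ 2.510×10^14 m³ over 3.64×10^14 m² → Δh = 0.689 m = 689 mm.

≈ 689 mm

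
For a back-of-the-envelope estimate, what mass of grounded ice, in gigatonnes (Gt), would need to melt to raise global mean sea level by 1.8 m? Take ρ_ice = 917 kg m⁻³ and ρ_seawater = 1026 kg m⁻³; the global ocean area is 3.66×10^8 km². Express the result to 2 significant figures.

≈ 6.8×10^5 Gt

Required water volume = Δh × A = 1.8 m × 3.66×10^14 m² = 6.588×10^14 m³.
ρ_w = 1026 kg m⁻³, so the mass of water = 6.588×10^14 m³ × 1026 kg m⁻³ = 6.759×10^17 kg = 6.8×10^5 Gt (and the same mass of ice, by conservation).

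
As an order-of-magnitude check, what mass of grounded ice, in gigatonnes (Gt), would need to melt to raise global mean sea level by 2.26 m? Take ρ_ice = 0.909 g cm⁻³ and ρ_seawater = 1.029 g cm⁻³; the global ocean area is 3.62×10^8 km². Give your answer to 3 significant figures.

≈ 8.42×10^5 Gt

Required water volume = Δh × A = 2.26 m × 3.62×10^14 m² = 8.181×10^14 m³.
ρ_w = 1.029 g cm⁻³ = 1029 kg m⁻³, so the mass of water = 8.181×10^14 m³ × 1029 kg m⁻³ = 8.418×10^17 kg = 8.42×10^5 Gt (and the same mass of ice, by conservation).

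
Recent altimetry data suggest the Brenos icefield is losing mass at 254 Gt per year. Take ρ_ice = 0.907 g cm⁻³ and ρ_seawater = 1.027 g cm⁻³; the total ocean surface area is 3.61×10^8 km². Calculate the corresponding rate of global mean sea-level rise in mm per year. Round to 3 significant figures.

≈ 0.685 mm/yr

ρ_w = 1.027 g cm⁻³ = 1027 kg m⁻³. Annual water volume added = 254 Gt / ρ_w = 2.540×10^14 kg / 1027 kg m⁻³ = 2.473×10^11 m³.
Δh per year = 2.473×10^11 / 3.61×10^14 = 6.85×10^-4 m = 0.685 mm.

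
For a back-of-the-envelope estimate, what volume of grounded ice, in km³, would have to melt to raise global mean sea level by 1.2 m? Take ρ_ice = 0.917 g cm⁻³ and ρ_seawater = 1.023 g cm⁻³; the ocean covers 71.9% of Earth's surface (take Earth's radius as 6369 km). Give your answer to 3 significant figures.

≈ 4.91×10^5 km³

Required water volume = Δh × A = 1.2 m × 3.67×10^14 m² = 4.398×10^14 m³ = 4.398×10^5 km³.
Ice volume = water volume × ρ_w/ρ_ice = 4.398×10^5 × 1023/917 = 4.91×10^5 km³.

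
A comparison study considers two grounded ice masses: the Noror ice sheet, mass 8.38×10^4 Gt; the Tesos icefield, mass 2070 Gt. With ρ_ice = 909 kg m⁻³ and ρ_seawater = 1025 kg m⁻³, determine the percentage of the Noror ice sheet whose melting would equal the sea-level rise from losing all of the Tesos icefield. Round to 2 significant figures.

≈ 2.5 %

Equal sea-level rise means equal mass of meltwater, i.e. equal mass of ice lost.
Ice mass of Tesos: 2.070×10^15 kg; ice mass of Noror: 8.380×10^16 kg.
Fraction required = 2.070×10^15 / 8.380×10^16 = 0.0247 → 2.5 %.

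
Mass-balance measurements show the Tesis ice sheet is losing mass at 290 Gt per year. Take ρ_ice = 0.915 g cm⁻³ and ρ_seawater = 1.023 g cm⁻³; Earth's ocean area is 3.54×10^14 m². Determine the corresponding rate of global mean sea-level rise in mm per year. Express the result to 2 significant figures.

ρ_w = 1.023 g cm⁻³ = 1023 kg m⁻³. Annual water volume added = 290 Gt / ρ_w = 2.900×10^14 kg / 1023 kg m⁻³ = 2.835×10^11 m³.
Δh per year = 2.835×10^11 / 3.54×10^14 = 8.01×10^-4 m = 0.80 mm.

≈ 0.80 mm/yr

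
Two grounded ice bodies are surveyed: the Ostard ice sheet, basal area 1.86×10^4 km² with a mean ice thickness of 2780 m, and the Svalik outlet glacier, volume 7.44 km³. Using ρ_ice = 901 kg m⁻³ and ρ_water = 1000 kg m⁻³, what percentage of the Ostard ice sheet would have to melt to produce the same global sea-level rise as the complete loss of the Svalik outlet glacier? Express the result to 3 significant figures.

≈ 0.0144 %

Equal sea-level rise means equal mass of meltwater, i.e. equal mass of ice lost.
Ice mass of Svalik: 6.703×10^12 kg; ice mass of Ostard: 4.659×10^16 kg.
Fraction required = 6.703×10^12 / 4.659×10^16 = 1.44×10^-4 → 0.0144 %.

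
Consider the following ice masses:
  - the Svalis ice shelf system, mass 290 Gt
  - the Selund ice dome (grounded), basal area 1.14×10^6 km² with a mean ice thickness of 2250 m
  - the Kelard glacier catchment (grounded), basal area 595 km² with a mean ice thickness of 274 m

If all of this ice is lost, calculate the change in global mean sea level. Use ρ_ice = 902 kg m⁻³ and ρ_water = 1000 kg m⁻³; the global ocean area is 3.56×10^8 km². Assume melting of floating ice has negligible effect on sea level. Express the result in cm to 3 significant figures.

The Svalis ice shelf system is floating and already displaces its own weight of water, so its melt adds essentially nothing to sea level.
Selund: ice volume = 1.14×10^6 km² × 2250 m = 2.565×10^6 km³; 2.565×10^6 × (902/1000) = 2.314×10^6 km³ of water.
Kelard: ice volume = 595 km² × 274 m = 163.0 km³; 163.0 × (902/1000) = 147.1 km³ of water.
Total added water ≈ 2.314×10^15 m³ over 3.56×10^14 m² → Δh = 6.50 m = 650 cm.

≈ 650 cm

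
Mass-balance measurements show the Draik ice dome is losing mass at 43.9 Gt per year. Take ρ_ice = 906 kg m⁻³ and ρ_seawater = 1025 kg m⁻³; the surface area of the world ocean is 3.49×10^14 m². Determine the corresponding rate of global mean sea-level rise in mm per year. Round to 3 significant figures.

≈ 0.123 mm/yr

ρ_w = 1025 kg m⁻³. Annual water volume added = 43.9 Gt / ρ_w = 4.390×10^13 kg / 1025 kg m⁻³ = 4.283×10^10 m³.
Δh per year = 4.283×10^10 / 3.49×10^14 = 1.23×10^-4 m = 0.123 mm.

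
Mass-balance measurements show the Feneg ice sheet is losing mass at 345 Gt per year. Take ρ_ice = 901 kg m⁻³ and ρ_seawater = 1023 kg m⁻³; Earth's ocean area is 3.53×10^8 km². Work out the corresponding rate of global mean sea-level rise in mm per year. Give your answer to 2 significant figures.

≈ 0.96 mm/yr

ρ_w = 1023 kg m⁻³. Annual water volume added = 345 Gt / ρ_w = 3.450×10^14 kg / 1023 kg m⁻³ = 3.372×10^11 m³.
Δh per year = 3.372×10^11 / 3.53×10^14 = 9.55×10^-4 m = 0.96 mm.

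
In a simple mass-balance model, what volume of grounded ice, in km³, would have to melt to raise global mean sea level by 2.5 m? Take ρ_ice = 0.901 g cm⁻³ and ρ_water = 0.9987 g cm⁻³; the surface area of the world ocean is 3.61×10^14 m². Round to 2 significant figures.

Required water volume = Δh × A = 2.5 m × 3.61×10^14 m² = 9.025×10^14 m³ = 9.025×10^5 km³.
Ice volume = water volume × ρ_w/ρ_ice = 9.025×10^5 × 998.7/901 = 1.0×10^6 km³.

≈ 1.0×10^6 km³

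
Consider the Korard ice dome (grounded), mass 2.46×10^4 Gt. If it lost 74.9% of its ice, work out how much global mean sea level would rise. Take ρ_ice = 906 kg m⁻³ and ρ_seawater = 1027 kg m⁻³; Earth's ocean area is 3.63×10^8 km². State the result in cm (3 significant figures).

Korard: 0.749 × 2.46×10^4 Gt = 1.843×10^16 kg; dividing by ρ_w = 1027 kg m⁻³ gives 1.794×10^13 m³ of water.
Spread over 3.63×10^14 m² of ocean, Δh = 1.794×10^13 / 3.63×10^14 = 0.0494 m = 4.94 cm.

≈ 4.94 cm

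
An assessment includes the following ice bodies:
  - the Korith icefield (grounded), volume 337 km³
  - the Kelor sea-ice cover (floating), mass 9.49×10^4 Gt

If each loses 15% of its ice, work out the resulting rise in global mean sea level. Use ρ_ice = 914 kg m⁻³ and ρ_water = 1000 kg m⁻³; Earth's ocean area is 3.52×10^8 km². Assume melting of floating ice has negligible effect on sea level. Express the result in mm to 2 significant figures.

Korith: 0.15 × 337 km³ × (914/1000) = 46.20 km³ of water.
The Kelor sea-ice cover is floating and already displaces its own weight of water, so its melt adds essentially nothing to sea level.
Total added water ≈ 4.620×10^10 m³ over 3.52×10^14 m² → Δh = 1.31×10^-4 m = 0.13 mm.

≈ 0.13 mm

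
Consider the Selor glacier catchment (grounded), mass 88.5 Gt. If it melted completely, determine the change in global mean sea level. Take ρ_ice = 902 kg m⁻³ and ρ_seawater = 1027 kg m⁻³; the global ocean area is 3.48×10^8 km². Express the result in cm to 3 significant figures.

Selor: 88.5 Gt = 8.850×10^13 kg; dividing by ρ_w = 1027 kg m⁻³ gives 8.617×10^10 m³ of water.
Spread over 3.48×10^14 m² of ocean, Δh = 8.617×10^10 / 3.48×10^14 = 2.48×10^-4 m = 0.0248 cm.

≈ 0.0248 cm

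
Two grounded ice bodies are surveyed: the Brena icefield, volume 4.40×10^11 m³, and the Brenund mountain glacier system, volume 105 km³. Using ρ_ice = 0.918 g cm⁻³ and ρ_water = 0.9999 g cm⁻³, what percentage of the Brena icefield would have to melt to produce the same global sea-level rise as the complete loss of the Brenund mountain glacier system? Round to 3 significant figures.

≈ 23.9 %

Equal sea-level rise means equal mass of meltwater, i.e. equal mass of ice lost.
Ice mass of Brenund: 9.639×10^13 kg; ice mass of Brena: 4.039×10^14 kg.
Fraction required = 9.639×10^13 / 4.039×10^14 = 0.239 → 23.9 %.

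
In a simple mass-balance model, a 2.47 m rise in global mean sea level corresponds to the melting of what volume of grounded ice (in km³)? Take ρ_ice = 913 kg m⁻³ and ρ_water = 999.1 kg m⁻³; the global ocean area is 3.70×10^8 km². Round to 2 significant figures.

Required water volume = Δh × A = 2.47 m × 3.70×10^14 m² = 9.139×10^14 m³ = 9.139×10^5 km³.
Ice volume = water volume × ρ_w/ρ_ice = 9.139×10^5 × 999.1/913 = 1.0×10^6 km³.

≈ 1.0×10^6 km³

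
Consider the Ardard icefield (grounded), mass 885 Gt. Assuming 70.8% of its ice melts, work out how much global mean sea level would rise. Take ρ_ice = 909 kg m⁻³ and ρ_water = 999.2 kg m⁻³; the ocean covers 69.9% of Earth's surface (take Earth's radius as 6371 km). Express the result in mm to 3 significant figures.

≈ 1.76 mm

Ardard: 0.708 × 885 Gt = 6.266×10^14 kg; dividing by ρ_w = 999.2 kg m⁻³ gives 6.271×10^11 m³ of water.
Spread over 3.57×10^14 m² of ocean, Δh = 6.271×10^11 / 3.57×10^14 = 1.76×10^-3 m = 1.76 mm.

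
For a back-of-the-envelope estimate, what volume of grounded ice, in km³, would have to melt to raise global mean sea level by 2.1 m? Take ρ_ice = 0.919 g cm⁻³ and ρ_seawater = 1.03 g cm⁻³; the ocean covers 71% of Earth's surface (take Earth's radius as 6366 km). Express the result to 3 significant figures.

Required water volume = Δh × A = 2.1 m × 3.62×10^14 m² = 7.593×10^14 m³ = 7.593×10^5 km³.
Ice volume = water volume × ρ_w/ρ_ice = 7.593×10^5 × 1030/919 = 8.51×10^5 km³.

≈ 8.51×10^5 km³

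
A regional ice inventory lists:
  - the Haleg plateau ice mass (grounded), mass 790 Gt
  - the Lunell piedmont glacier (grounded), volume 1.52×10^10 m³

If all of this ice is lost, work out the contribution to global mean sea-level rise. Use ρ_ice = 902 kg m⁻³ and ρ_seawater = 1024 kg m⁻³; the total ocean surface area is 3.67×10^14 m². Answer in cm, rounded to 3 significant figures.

≈ 0.214 cm

Haleg: 790 Gt = 7.900×10^14 kg; dividing by ρ_w = 1024 kg m⁻³ gives 7.715×10^11 m³ of water.
Lunell: 1.52×10^10 m³ × (902/1024) = 1.339×10^10 m³ of water.
Total added water ≈ 7.849×10^11 m³ over 3.67×10^14 m² → Δh = 2.14×10^-3 m = 0.214 cm.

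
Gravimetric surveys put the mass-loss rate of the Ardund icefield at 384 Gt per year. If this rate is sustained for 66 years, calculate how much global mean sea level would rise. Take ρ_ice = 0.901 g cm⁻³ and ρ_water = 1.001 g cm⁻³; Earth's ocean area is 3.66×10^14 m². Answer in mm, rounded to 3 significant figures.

Total mass lost = 384 Gt/yr × 66 yr = 2.534×10^4 Gt = 2.534×10^16 kg.
ρ_w = 1.001 g cm⁻³ = 1001 kg m⁻³, so water volume = 2.534×10^16 / 1001 = 2.532×10^13 m³.
Δh = 2.532×10^13 / 3.66×10^14 = 0.0692 m = 69.2 mm.

≈ 69.2 mm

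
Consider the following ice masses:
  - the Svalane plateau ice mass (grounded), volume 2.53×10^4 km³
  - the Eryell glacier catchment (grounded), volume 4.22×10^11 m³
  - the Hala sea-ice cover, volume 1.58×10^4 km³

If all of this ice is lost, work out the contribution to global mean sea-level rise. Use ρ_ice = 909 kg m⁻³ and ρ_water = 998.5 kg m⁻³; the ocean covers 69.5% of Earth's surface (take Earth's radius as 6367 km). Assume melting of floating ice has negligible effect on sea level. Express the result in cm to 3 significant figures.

Svalane: 2.53×10^4 km³ × (909/998.5) = 2.303×10^4 km³ of water.
Eryell: 4.22×10^11 m³ × (909/998.5) = 3.842×10^11 m³ of water.
The Hala sea-ice cover is floating and already displaces its own weight of water, so its melt adds essentially nothing to sea level.
Total added water ≈ 2.342×10^13 m³ over 3.54×10^14 m² → Δh = 0.0661 m = 6.61 cm.

≈ 6.61 cm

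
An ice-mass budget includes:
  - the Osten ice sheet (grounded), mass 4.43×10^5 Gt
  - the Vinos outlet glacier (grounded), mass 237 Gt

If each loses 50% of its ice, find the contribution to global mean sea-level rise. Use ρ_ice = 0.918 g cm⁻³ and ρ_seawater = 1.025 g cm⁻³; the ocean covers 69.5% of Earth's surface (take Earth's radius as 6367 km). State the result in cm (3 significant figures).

≈ 61.1 cm

Osten: 0.5 × 4.43×10^5 Gt = 2.215×10^17 kg; dividing by ρ_w = 1.025 g cm⁻³ = 1025 kg m⁻³ gives 2.161×10^14 m³ of water.
Vinos: 0.5 × 237 Gt = 1.185×10^14 kg; dividing by ρ_w = 1025 kg m⁻³ gives 1.156×10^11 m³ of water.
Total added water ≈ 2.162×10^14 m³ over 3.54×10^14 m² → Δh = 0.611 m = 61.1 cm.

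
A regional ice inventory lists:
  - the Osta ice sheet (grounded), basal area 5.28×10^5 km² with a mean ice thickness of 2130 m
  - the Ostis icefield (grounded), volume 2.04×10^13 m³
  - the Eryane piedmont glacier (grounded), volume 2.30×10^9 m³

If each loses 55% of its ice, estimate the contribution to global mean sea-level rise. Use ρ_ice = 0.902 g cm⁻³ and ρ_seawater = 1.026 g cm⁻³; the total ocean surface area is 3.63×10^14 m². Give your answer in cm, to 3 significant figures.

Osta: ice volume = 5.28×10^5 km² × 2130 m = 1.125×10^6 km³; 0.55 × 1.125×10^6 × (902/1026) = 5.438×10^5 km³ of water.
Ostis: 0.55 × 2.04×10^13 m³ × (902/1026) = 9.864×10^12 m³ of water.
Eryane: 0.55 × 2.30×10^9 m³ × (902/1026) = 1.112×10^9 m³ of water.
Total added water ≈ 5.537×10^14 m³ over 3.63×10^14 m² → Δh = 1.53 m = 153 cm.

≈ 153 cm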